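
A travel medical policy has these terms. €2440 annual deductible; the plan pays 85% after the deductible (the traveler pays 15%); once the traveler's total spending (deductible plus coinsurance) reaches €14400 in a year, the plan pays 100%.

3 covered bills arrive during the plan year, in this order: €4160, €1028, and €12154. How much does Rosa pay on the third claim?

€1823.10

Claim 1 (€4160): deductible takes €2440, €1720 remains; coinsurance €1720 × 15% = €258. Traveler pays €2698; OOP now €2698.
Claim 2 (€1028): deductible already satisfied, so traveler's share is 15% × €1028 = €154.20. Traveler owes €154.20 (running OOP €2852.20).
Claim 3 (€12154): deductible already satisfied, so traveler's share is 15% × €12154 = €1823.10. Cost to traveler: €1823.10. OOP to date €4675.30.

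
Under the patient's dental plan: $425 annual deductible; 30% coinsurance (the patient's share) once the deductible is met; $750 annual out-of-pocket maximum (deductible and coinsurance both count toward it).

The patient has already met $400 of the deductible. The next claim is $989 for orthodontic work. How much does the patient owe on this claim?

$314.20

$400 of the $425 deductible is already met, leaving $25.
That leaves $989 − $25 = $964 for coinsurance.
Patient's 30% share of $964 is $289.20.
Patient responsibility before any cap: $25 + $289.20 = $314.20.
Cumulative spending $400 + $314.20 = $714.20 stays under the $750 maximum.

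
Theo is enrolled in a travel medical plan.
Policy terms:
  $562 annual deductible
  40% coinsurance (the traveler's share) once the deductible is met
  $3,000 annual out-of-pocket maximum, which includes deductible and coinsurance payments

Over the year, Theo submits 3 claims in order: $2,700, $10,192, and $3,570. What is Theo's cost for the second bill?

$1,582.80

#1 ($2,700): deductible takes $562, $2,138 remains; coinsurance $2,138 × 40% = $855.20. Traveler owes $1,417.20 (running OOP $1,417.20).
#2 ($10,192): 40% coinsurance on $10,192 = $4,076.80. OOP would hit $5,494 > $3,000, so the cap limits the traveler to $3,000 − $1,417.20 = $1,582.80.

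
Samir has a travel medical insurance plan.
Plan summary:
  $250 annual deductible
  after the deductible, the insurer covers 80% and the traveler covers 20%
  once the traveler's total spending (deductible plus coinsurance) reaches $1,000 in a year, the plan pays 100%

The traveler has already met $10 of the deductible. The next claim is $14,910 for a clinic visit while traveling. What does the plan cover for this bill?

$13,920

$10 of the $250 deductible is already met, leaving $240.
After the $240 deductible portion, $14,910 − $240 = $14,670 is subject to coinsurance.
20% of $14,670 = $2,934 falls to the traveler.
That puts the traveler's cost at $240 + $2,934 = $3,174 before any cap.
Adding $3,174 to the $10 already spent would give $3,184, which exceeds the $1,000 cap; the traveler pays just $1,000 − $10 = $990.
Insurer pays the balance: $14,910 − $990 = $13,920.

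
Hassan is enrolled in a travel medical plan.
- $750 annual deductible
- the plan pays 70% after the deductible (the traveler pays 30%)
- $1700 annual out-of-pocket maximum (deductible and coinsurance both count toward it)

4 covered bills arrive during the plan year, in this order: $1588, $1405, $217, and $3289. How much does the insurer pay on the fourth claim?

Bill 1, $1588: deductible takes $750, $838 remains; coinsurance $838 × 30% = $251.40. Traveler owes $1001.40 (running OOP $1001.40). Plan pays $1588 − $1001.40 = $586.60.
Bill 2, $1405: deductible met; 30% of $1405 = $421.50. Cost to traveler: $421.50. OOP to date $1422.90. Insurer: $1405 − $421.50 = $983.50.
Bill 3, $217: deductible met; 30% of $217 = $65.10. Traveler owes $65.10 (running OOP $1488). Insurer: $217 − $65.10 = $151.90.
Bill 4, $3289: deductible met; 30% of $3289 = $986.70. That would push OOP to $2474.70, over the $1700 cap, so traveler pays $1700 − $1488 = $212. Plan pays $3289 − $212 = $3077.

$3077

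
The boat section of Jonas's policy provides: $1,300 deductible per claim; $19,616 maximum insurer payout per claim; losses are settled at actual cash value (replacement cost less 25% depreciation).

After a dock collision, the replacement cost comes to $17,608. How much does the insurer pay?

$11,906

At 25% depreciation, ACV = $17,608 − $4,402 = $13,206.
Subtract the deductible: $13,206 − $1,300 = $11,906.
That's under the $19,616 cap, so the insurer reimburses the full $11,906.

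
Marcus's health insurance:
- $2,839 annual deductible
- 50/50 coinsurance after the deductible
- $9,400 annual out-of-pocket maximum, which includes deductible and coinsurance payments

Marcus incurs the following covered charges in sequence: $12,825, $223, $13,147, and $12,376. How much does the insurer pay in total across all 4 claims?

$29,171

Bill 1, $12,825: deductible takes $2,839, $9,986 remains; 50% of $9,986 = $4,993. Cost to patient: $7,832. OOP to date $7,832. Insurer: $12,825 − $7,832 = $4,993.
Bill 2, $223: deductible already satisfied, so patient's share is 50% × $223 = $111.50. Patient pays $111.50; OOP now $7,943.50. Plan pays $223 − $111.50 = $111.50.
Bill 3, $13,147: deductible already satisfied, so patient's share is 50% × $13,147 = $6,573.50. That would push OOP to $14,517, over the $9,400 cap, so patient pays $9,400 − $7,943.50 = $1,456.50. Plan pays $13,147 − $1,456.50 = $11,690.50.
Bill 4, $12,376: 50% coinsurance on $12,376 = $6,188. OOP would hit $15,588 > $9,400, so the cap limits the patient to $9,400 − $9,400 = $0. Plan pays $12,376 − $0 = $12,376.
Insurer total = bills − patient's total = $38,571 − $9,400 = $29,171.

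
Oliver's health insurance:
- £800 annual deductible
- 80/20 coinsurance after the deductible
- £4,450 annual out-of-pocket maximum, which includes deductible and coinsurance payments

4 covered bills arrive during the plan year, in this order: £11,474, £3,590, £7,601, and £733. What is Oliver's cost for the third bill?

Claim 1 — £11,474: deductible takes £800, £10,674 remains; coinsurance £10,674 × 20% = £2,134.80. Patient owes £2,934.80 (running OOP £2,934.80).
Claim 2 — £3,590: deductible met; 20% of £3,590 = £718. Patient pays £718; OOP now £3,652.80.
Claim 3 — £7,601: deductible met; 20% of £7,601 = £1,520.20. That would push OOP to £5,173, over the £4,450 cap, so patient pays £4,450 − £3,652.80 = £797.20.

£797.20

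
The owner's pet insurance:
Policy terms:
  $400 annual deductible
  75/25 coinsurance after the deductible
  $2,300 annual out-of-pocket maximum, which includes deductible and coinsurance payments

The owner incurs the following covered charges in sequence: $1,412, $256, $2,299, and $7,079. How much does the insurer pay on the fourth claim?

$6,070.75

Bill 1, $1,412: $400 to deductible, leaving $1,012; owner's 25% is $253. Owner owes $653 (running OOP $653). Insurer: $1,412 − $653 = $759.
Bill 2, $256: deductible met; 25% of $256 = $64. Owner pays $64; OOP now $717. Insurer: $256 − $64 = $192.
Bill 3, $2,299: deductible met; 25% of $2,299 = $574.75. Cost to owner: $574.75. OOP to date $1,291.75. Insurer: $2,299 − $574.75 = $1,724.25.
Bill 4, $7,079: deductible met; 25% of $7,079 = $1,769.75. OOP would hit $3,061.50 > $2,300, so the cap limits the owner to $2,300 − $1,291.75 = $1,008.25. Insurer: $7,079 − $1,008.25 = $6,070.75.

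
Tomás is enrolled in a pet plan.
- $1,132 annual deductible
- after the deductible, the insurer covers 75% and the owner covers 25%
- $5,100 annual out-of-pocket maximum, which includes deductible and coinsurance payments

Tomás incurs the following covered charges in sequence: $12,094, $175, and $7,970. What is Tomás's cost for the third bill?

$1,183.75

Bill 1, $12,094: $1,132 finishes the deductible; $10,962 goes to coinsurance; 25% of $10,962 = $2,740.50. Owner owes $3,872.50 (running OOP $3,872.50).
Bill 2, $175: deductible met; 25% of $175 = $43.75. Owner pays $43.75; OOP now $3,916.25.
Bill 3, $7,970: deductible met; 25% of $7,970 = $1,992.50. Adding that to $3,916.25 gives $5,908.75, past the $5,100 cap; owner pays only $5,100 − $3,916.25 = $1,183.75.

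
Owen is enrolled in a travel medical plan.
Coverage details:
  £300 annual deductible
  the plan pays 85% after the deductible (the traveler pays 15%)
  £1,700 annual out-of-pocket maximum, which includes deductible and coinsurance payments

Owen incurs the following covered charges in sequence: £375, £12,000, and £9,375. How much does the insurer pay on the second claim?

#1 (£375): £300 finishes the deductible; £75 goes to coinsurance; 15% of £75 = £11.25. Cost to traveler: £311.25. OOP to date £311.25. Insurer: £375 − £311.25 = £63.75.
#2 (£12,000): deductible already satisfied, so traveler's share is 15% × £12,000 = £1,800. That would push OOP to £2,111.25, over the £1,700 cap, so traveler pays £1,700 − £311.25 = £1,388.75. Plan pays £12,000 − £1,388.75 = £10,611.25.

£10,611.25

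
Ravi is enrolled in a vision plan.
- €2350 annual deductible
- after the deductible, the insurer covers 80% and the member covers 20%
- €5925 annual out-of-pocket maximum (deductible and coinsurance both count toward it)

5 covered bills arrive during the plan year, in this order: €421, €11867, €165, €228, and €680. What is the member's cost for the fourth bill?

Bill 1, €421: all of it applies to the deductible. Member pays €421; OOP now €421.
Bill 2, €11867: €1929 to deductible, leaving €9938; 20% of €9938 = €1987.60. Cost to member: €3916.60. OOP to date €4337.60.
Bill 3, €165: deductible met; 20% of €165 = €33. Member owes €33 (running OOP €4370.60).
Bill 4, €228: deductible met; 20% of €228 = €45.60. Cost to member: €45.60. OOP to date €4416.20.

€45.60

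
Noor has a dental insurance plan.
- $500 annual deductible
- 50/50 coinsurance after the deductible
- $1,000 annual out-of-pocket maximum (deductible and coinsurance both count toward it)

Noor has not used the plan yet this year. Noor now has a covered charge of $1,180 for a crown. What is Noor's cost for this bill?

$840

Nothing has been paid toward the $500 deductible, so the first $500 of this charge is applied there.
That leaves $1,180 − $500 = $680 for coinsurance.
Patient's 50% share of $680 is $340.
So the patient owes $500 + $340 = $840 before any cap.
Year-to-date out-of-pocket becomes $0 + $840 = $840, still under the $1,000 maximum, so no cap applies.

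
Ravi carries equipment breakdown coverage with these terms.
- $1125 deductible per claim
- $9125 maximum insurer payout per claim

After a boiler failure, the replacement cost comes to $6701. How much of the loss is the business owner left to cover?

$1125

Subtract the deductible: $6701 − $1125 = $5576.
$5576 is within the $9125 limit, so the insurer pays $5576.
Business owner's share is the uncovered remainder: $6701 − $5576 = $1125.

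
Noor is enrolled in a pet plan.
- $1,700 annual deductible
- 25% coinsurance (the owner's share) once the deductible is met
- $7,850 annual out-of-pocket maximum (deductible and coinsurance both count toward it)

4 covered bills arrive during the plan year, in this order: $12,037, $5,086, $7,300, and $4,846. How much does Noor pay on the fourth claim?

Bill 1, $12,037: $1,700 finishes the deductible; $10,337 goes to coinsurance; 25% of $10,337 = $2,584.25. Owner owes $4,284.25 (running OOP $4,284.25).
Bill 2, $5,086: deductible already satisfied, so owner's share is 25% × $5,086 = $1,271.50. Owner pays $1,271.50; OOP now $5,555.75.
Bill 3, $7,300: deductible met; 25% of $7,300 = $1,825. Cost to owner: $1,825. OOP to date $7,380.75.
Bill 4, $4,846: deductible already satisfied, so owner's share is 25% × $4,846 = $1,211.50. That would push OOP to $8,592.25, over the $7,850 cap, so owner pays $7,850 − $7,380.75 = $469.25.

$469.25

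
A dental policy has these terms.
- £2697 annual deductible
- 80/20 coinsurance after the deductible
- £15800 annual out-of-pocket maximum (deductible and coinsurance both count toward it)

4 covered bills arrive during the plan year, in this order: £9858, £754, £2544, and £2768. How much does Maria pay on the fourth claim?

Bill 1, £9858: £2697 finishes the deductible; £7161 goes to coinsurance; coinsurance £7161 × 20% = £1432.20. Cost to patient: £4129.20. OOP to date £4129.20.
Bill 2, £754: deductible met; 20% of £754 = £150.80. Patient owes £150.80 (running OOP £4280).
Bill 3, £2544: deductible met; 20% of £2544 = £508.80. Cost to patient: £508.80. OOP to date £4788.80.
Bill 4, £2768: deductible already satisfied, so patient's share is 20% × £2768 = £553.60. Patient pays £553.60; OOP now £5342.40.

£553.60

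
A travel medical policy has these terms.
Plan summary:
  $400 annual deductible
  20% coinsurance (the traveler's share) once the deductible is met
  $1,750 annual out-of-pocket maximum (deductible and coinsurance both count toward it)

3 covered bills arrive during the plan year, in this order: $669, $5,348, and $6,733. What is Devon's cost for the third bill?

$226.60

#1 ($669): $400 to deductible, leaving $269; 20% of $269 = $53.80. Traveler pays $453.80; OOP now $453.80.
#2 ($5,348): deductible met; 20% of $5,348 = $1,069.60. Traveler pays $1,069.60; OOP now $1,523.40.
#3 ($6,733): deductible met; 20% of $6,733 = $1,346.60. Adding that to $1,523.40 gives $2,870, past the $1,750 cap; traveler pays only $1,750 − $1,523.40 = $226.60.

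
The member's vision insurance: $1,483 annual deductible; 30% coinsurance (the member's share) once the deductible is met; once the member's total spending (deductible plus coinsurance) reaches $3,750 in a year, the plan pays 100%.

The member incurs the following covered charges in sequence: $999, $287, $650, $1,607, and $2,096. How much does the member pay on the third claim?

$332.90

Claim 1 ($999): entire amount goes to the deductible. Member pays $999; OOP now $999.
Claim 2 ($287): all of it applies to the deductible. Cost to member: $287. OOP to date $1,286.
Claim 3 ($650): $197 finishes the deductible; $453 goes to coinsurance; coinsurance $453 × 30% = $135.90. Member owes $332.90 (running OOP $1,618.90).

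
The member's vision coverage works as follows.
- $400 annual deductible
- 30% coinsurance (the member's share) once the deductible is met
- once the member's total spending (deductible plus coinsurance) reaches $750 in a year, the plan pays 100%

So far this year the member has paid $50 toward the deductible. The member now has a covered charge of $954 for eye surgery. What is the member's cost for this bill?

$531.20

Deductible still to meet: $400 − $50 = $350.
That leaves $954 − $350 = $604 for coinsurance.
Coinsurance: $604 × 30% = $181.20.
Member responsibility before any cap: $350 + $181.20 = $531.20.
Cumulative spending $50 + $531.20 = $581.20 stays under the $750 maximum.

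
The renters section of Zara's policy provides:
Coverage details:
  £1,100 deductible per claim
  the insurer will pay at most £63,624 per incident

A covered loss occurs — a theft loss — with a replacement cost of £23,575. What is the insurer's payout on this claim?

Less the £1,100 deductible: £23,575 − £1,100 = £22,475.
That's under the £63,624 cap, so the insurer reimburses the full £22,475.

£22,475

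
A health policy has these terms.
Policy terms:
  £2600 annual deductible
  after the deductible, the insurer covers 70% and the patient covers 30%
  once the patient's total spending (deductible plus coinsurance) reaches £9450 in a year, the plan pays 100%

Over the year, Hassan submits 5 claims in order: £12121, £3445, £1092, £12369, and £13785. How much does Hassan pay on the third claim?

#1 (£12121): £2600 finishes the deductible; £9521 goes to coinsurance; patient's 30% is £2856.30. Patient owes £5456.30 (running OOP £5456.30).
#2 (£3445): deductible met; 30% of £3445 = £1033.50. Cost to patient: £1033.50. OOP to date £6489.80.
#3 (£1092): 30% coinsurance on £1092 = £327.60. Cost to patient: £327.60. OOP to date £6817.40.

£327.60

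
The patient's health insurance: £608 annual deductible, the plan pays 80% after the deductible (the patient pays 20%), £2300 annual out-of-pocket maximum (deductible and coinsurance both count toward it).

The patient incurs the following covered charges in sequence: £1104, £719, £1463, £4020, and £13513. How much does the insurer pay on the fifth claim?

£13160.60

Claim 1 — £1104: deductible takes £608, £496 remains; coinsurance £496 × 20% = £99.20. Cost to patient: £707.20. OOP to date £707.20. Plan pays £1104 − £707.20 = £396.80.
Claim 2 — £719: deductible met; 20% of £719 = £143.80. Cost to patient: £143.80. OOP to date £851. Plan pays £719 − £143.80 = £575.20.
Claim 3 — £1463: 20% coinsurance on £1463 = £292.60. Patient pays £292.60; OOP now £1143.60. Plan pays £1463 − £292.60 = £1170.40.
Claim 4 — £4020: deductible met; 20% of £4020 = £804. Cost to patient: £804. OOP to date £1947.60. Insurer: £4020 − £804 = £3216.
Claim 5 — £13513: deductible met; 20% of £13513 = £2702.60. That would push OOP to £4650.20, over the £2300 cap, so patient pays £2300 − £1947.60 = £352.40. Insurer: £13513 − £352.40 = £13160.60.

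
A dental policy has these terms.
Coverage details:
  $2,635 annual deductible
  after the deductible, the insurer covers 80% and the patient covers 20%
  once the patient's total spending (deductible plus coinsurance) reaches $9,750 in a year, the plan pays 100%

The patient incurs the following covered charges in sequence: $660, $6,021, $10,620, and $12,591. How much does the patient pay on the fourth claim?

#1 ($660): entire amount goes to the deductible. Patient owes $660 (running OOP $660).
#2 ($6,021): deductible takes $1,975, $4,046 remains; 20% of $4,046 = $809.20. Patient owes $2,784.20 (running OOP $3,444.20).
#3 ($10,620): deductible already satisfied, so patient's share is 20% × $10,620 = $2,124. Patient owes $2,124 (running OOP $5,568.20).
#4 ($12,591): 20% coinsurance on $12,591 = $2,518.20. Patient owes $2,518.20 (running OOP $8,086.40).

$2,518.20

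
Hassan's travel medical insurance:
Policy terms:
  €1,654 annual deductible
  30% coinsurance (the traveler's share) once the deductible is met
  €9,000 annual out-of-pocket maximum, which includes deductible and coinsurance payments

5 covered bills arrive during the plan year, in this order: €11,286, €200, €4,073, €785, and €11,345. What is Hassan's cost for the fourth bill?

€235.50

Bill 1, €11,286: deductible takes €1,654, €9,632 remains; coinsurance €9,632 × 30% = €2,889.60. Traveler owes €4,543.60 (running OOP €4,543.60).
Bill 2, €200: deductible met; 30% of €200 = €60. Traveler owes €60 (running OOP €4,603.60).
Bill 3, €4,073: deductible met; 30% of €4,073 = €1,221.90. Cost to traveler: €1,221.90. OOP to date €5,825.50.
Bill 4, €785: deductible already satisfied, so traveler's share is 30% × €785 = €235.50. Traveler pays €235.50; OOP now €6,061.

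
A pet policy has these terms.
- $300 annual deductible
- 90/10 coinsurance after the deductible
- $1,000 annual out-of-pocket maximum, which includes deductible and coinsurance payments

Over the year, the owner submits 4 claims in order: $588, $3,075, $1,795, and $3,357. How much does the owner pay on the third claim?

$179.50

Claim 1 ($588): deductible takes $300, $288 remains; coinsurance $288 × 10% = $28.80. Owner owes $328.80 (running OOP $328.80).
Claim 2 ($3,075): 10% coinsurance on $3,075 = $307.50. Owner pays $307.50; OOP now $636.30.
Claim 3 ($1,795): 10% coinsurance on $1,795 = $179.50. Owner owes $179.50 (running OOP $815.80).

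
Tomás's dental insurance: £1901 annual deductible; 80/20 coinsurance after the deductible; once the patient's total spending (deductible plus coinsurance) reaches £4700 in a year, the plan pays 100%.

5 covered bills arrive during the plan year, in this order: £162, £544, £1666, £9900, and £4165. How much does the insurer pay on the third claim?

#1 (£162): fully absorbed by the deductible. Cost to patient: £162. OOP to date £162. Plan pays £162 − £162 = £0.
#2 (£544): fully absorbed by the deductible. Cost to patient: £544. OOP to date £706. Plan pays £544 − £544 = £0.
#3 (£1666): deductible takes £1195, £471 remains; coinsurance £471 × 20% = £94.20. Patient owes £1289.20 (running OOP £1995.20). Plan pays £1666 − £1289.20 = £376.80.

£376.80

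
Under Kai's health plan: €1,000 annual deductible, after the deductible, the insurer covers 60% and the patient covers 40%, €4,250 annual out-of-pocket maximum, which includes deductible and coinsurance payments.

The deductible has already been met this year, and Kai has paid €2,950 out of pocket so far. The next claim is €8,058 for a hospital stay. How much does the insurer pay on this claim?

€6,758

The deductible is already satisfied, so the full bill goes to coinsurance.
40% of €8,058 = €3,223.20 falls to the patient.
Year-to-date out-of-pocket would reach €2,950 + €3,223.20 = €6,173.20, above the €4,250 maximum, so the patient pays only €4,250 − €2,950 = €1,300.
The plan picks up €8,058 − €1,300 = €6,758.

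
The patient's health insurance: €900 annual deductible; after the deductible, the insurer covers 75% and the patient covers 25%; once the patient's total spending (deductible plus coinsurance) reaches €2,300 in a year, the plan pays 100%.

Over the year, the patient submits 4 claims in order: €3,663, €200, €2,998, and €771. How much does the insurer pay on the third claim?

Claim 1 — €3,663: €900 finishes the deductible; €2,763 goes to coinsurance; coinsurance €2,763 × 25% = €690.75. Patient pays €1,590.75; OOP now €1,590.75. Plan pays €3,663 − €1,590.75 = €2,072.25.
Claim 2 — €200: deductible met; 25% of €200 = €50. Cost to patient: €50. OOP to date €1,640.75. Plan pays €200 − €50 = €150.
Claim 3 — €2,998: deductible already satisfied, so patient's share is 25% × €2,998 = €749.50. Adding that to €1,640.75 gives €2,390.25, past the €2,300 cap; patient pays only €2,300 − €1,640.75 = €659.25. Plan pays €2,998 − €659.25 = €2,338.75.

€2,338.75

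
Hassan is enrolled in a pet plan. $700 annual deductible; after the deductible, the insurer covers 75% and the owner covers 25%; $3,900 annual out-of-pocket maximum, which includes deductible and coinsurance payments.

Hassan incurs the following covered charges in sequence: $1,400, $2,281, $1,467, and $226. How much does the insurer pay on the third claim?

$1,100.25

Bill 1, $1,400: $700 to deductible, leaving $700; 25% of $700 = $175. Cost to owner: $875. OOP to date $875. Insurer: $1,400 − $875 = $525.
Bill 2, $2,281: 25% coinsurance on $2,281 = $570.25. Owner owes $570.25 (running OOP $1,445.25). Insurer: $2,281 − $570.25 = $1,710.75.
Bill 3, $1,467: deductible already satisfied, so owner's share is 25% × $1,467 = $366.75. Owner owes $366.75 (running OOP $1,812). Insurer: $1,467 − $366.75 = $1,100.25.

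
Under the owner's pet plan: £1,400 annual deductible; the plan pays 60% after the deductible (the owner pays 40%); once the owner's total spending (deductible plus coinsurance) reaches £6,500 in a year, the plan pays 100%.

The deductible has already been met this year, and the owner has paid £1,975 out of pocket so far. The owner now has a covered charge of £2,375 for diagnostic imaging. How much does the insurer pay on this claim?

With the deductible met, the entire £2,375 is subject to coinsurance.
40% of £2,375 = £950 falls to the owner.
Total out-of-pocket so far would be £1,975 + £950 = £2,925, below the £6,500 cap — no reduction.
The insurer covers the remainder: £2,375 − £950 = £1,425.

£1,425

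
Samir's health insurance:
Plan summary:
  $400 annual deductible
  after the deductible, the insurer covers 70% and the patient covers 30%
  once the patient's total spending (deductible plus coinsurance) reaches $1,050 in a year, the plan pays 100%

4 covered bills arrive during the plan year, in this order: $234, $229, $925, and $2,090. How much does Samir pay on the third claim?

Claim 1 — $234: all of it applies to the deductible. Cost to patient: $234. OOP to date $234.
Claim 2 — $229: deductible takes $166, $63 remains; coinsurance $63 × 30% = $18.90. Patient pays $184.90; OOP now $418.90.
Claim 3 — $925: deductible met; 30% of $925 = $277.50. Cost to patient: $277.50. OOP to date $696.40.

$277.50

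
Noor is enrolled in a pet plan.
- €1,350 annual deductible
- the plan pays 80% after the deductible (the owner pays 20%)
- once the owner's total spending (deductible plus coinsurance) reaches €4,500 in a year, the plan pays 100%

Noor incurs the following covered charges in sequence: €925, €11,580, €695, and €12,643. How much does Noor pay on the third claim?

Claim 1 — €925: entire amount goes to the deductible. Cost to owner: €925. OOP to date €925.
Claim 2 — €11,580: €425 finishes the deductible; €11,155 goes to coinsurance; owner's 20% is €2,231. Owner owes €2,656 (running OOP €3,581).
Claim 3 — €695: deductible already satisfied, so owner's share is 20% × €695 = €139. Owner pays €139; OOP now €3,720.

€139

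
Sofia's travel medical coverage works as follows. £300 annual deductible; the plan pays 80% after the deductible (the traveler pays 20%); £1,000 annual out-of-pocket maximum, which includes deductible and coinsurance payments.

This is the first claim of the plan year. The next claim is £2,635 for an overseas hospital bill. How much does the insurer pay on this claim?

£1,868

Deductible not yet touched, so the first £300 of the bill goes to the deductible.
After the £300 deductible portion, £2,635 − £300 = £2,335 is subject to coinsurance.
Coinsurance: £2,335 × 20% = £467.
That puts the traveler's cost at £300 + £467 = £767 before any cap.
Total out-of-pocket so far would be £0 + £767 = £767, below the £1,000 cap — no reduction.
The insurer covers the remainder: £2,635 − £767 = £1,868.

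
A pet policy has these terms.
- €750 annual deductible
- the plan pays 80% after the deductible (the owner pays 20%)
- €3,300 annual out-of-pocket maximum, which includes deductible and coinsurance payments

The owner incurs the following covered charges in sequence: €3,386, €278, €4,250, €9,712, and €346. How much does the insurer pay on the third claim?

Claim 1 — €3,386: €750 finishes the deductible; €2,636 goes to coinsurance; 20% of €2,636 = €527.20. Owner owes €1,277.20 (running OOP €1,277.20). Plan pays €3,386 − €1,277.20 = €2,108.80.
Claim 2 — €278: deductible met; 20% of €278 = €55.60. Owner pays €55.60; OOP now €1,332.80. Plan pays €278 − €55.60 = €222.40.
Claim 3 — €4,250: deductible already satisfied, so owner's share is 20% × €4,250 = €850. Owner pays €850; OOP now €2,182.80. Plan pays €4,250 − €850 = €3,400.

€3,400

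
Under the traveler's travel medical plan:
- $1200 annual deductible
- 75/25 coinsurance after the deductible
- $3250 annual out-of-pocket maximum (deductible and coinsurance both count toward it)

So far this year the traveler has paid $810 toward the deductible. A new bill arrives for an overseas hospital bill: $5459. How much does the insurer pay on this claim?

$3801.75

Deductible still to meet: $1200 − $810 = $390.
That leaves $5459 − $390 = $5069 for coinsurance.
25% of $5069 = $1267.25 falls to the traveler.
Traveler responsibility before any cap: $390 + $1267.25 = $1657.25.
Cumulative spending $810 + $1657.25 = $2467.25 stays under the $3250 maximum.
The plan picks up $5459 − $1657.25 = $3801.75.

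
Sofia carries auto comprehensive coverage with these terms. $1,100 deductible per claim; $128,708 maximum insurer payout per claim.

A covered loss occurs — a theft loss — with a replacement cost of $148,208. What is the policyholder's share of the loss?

$19,500

Subtract the deductible: $148,208 − $1,100 = $147,108.
Since $147,108 > $128,708, the payout is capped at $128,708.
The policyholder bears the rest of the original loss: $148,208 − $128,708 = $19,500.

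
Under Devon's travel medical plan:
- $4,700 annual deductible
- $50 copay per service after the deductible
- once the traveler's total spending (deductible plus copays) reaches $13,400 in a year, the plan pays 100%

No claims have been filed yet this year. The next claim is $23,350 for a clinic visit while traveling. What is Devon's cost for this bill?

Deductible not yet touched, so the first $4,700 of the bill goes to the deductible.
That leaves $23,350 − $4,700 = $18,650 for the copay.
Copay on this service: $50.
Traveler responsibility before any cap: $4,700 + $50 = $4,750.
Year-to-date out-of-pocket becomes $0 + $4,750 = $4,750, still under the $13,400 maximum, so no cap applies.

$4,750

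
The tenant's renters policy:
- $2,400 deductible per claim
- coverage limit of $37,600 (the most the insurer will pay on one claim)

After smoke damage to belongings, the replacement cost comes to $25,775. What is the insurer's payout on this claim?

Less the $2,400 deductible: $25,775 − $2,400 = $23,375.
That's under the $37,600 cap, so the insurer reimburses the full $23,375.

$23,375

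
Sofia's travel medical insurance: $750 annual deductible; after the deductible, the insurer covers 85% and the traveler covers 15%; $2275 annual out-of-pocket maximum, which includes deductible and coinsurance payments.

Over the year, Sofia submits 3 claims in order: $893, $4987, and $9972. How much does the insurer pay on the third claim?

#1 ($893): $750 to deductible, leaving $143; 15% of $143 = $21.45. Cost to traveler: $771.45. OOP to date $771.45. Insurer: $893 − $771.45 = $121.55.
#2 ($4987): deductible met; 15% of $4987 = $748.05. Traveler pays $748.05; OOP now $1519.50. Plan pays $4987 − $748.05 = $4238.95.
#3 ($9972): 15% coinsurance on $9972 = $1495.80. OOP would hit $3015.30 > $2275, so the cap limits the traveler to $2275 − $1519.50 = $755.50. Plan pays $9972 − $755.50 = $9216.50.

$9216.50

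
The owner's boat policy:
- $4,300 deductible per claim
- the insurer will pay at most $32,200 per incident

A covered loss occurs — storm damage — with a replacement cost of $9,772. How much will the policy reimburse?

$5,472

Subtract the deductible: $9,772 − $4,300 = $5,472.
That's under the $32,200 cap, so the insurer reimburses the full $5,472.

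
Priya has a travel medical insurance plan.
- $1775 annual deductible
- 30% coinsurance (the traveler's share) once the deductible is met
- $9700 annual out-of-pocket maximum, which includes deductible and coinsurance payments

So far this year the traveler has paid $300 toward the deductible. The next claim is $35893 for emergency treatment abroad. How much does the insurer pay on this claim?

Deductible still to meet: $1775 − $300 = $1475.
After the $1475 deductible portion, $35893 − $1475 = $34418 is subject to coinsurance.
Traveler's 30% share of $34418 is $10325.40.
That puts the traveler's cost at $1475 + $10325.40 = $11800.40 before any cap.
Adding $11800.40 to the $300 already spent would give $12100.40, which exceeds the $9700 cap; the traveler pays just $9700 − $300 = $9400.
Insurer pays the balance: $35893 − $9400 = $26493.

$26493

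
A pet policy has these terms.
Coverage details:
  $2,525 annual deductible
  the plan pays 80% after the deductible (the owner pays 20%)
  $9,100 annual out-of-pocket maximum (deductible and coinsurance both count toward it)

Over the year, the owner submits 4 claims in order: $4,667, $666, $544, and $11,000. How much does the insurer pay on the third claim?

$435.20

Claim 1 ($4,667): $2,525 finishes the deductible; $2,142 goes to coinsurance; 20% of $2,142 = $428.40. Owner owes $2,953.40 (running OOP $2,953.40). Insurer: $4,667 − $2,953.40 = $1,713.60.
Claim 2 ($666): 20% coinsurance on $666 = $133.20. Owner owes $133.20 (running OOP $3,086.60). Insurer: $666 − $133.20 = $532.80.
Claim 3 ($544): deductible met; 20% of $544 = $108.80. Owner owes $108.80 (running OOP $3,195.40). Plan pays $544 − $108.80 = $435.20.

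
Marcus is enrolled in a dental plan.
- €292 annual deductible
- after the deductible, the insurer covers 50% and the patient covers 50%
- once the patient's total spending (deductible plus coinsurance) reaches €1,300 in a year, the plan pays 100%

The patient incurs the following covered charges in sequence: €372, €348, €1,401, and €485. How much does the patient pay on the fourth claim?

€93.50

Claim 1 (€372): €292 to deductible, leaving €80; patient's 50% is €40. Cost to patient: €332. OOP to date €332.
Claim 2 (€348): deductible met; 50% of €348 = €174. Patient owes €174 (running OOP €506).
Claim 3 (€1,401): deductible already satisfied, so patient's share is 50% × €1,401 = €700.50. Patient owes €700.50 (running OOP €1,206.50).
Claim 4 (€485): deductible met; 50% of €485 = €242.50. That would push OOP to €1,449, over the €1,300 cap, so patient pays €1,300 − €1,206.50 = €93.50.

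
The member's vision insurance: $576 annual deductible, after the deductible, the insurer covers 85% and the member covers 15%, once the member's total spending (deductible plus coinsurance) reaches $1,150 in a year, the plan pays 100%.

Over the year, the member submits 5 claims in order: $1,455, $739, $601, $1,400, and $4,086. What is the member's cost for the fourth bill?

#1 ($1,455): deductible takes $576, $879 remains; 15% of $879 = $131.85. Cost to member: $707.85. OOP to date $707.85.
#2 ($739): deductible met; 15% of $739 = $110.85. Member owes $110.85 (running OOP $818.70).
#3 ($601): deductible met; 15% of $601 = $90.15. Member owes $90.15 (running OOP $908.85).
#4 ($1,400): deductible met; 15% of $1,400 = $210. Member pays $210; OOP now $1,118.85.

$210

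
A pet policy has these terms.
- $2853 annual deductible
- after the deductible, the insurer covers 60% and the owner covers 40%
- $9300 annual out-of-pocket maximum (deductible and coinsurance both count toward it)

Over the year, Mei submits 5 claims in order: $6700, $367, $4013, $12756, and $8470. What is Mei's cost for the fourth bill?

$3156.20

Claim 1 — $6700: $2853 finishes the deductible; $3847 goes to coinsurance; 40% of $3847 = $1538.80. Owner pays $4391.80; OOP now $4391.80.
Claim 2 — $367: deductible met; 40% of $367 = $146.80. Owner owes $146.80 (running OOP $4538.60).
Claim 3 — $4013: deductible met; 40% of $4013 = $1605.20. Owner pays $1605.20; OOP now $6143.80.
Claim 4 — $12756: deductible already satisfied, so owner's share is 40% × $12756 = $5102.40. OOP would hit $11246.20 > $9300, so the cap limits the owner to $9300 − $6143.80 = $3156.20.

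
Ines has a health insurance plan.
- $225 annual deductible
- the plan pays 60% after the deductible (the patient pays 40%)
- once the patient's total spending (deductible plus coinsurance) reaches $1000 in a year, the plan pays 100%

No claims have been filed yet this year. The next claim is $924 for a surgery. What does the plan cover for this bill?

The full $225 deductible is still open; $225 of this bill applies to it.
That leaves $924 − $225 = $699 for coinsurance.
Patient's 40% share of $699 is $279.60.
So the patient owes $225 + $279.60 = $504.60 before any cap.
Cumulative spending $0 + $504.60 = $504.60 stays under the $1000 maximum.
Insurer pays the balance: $924 − $504.60 = $419.40.

$419.40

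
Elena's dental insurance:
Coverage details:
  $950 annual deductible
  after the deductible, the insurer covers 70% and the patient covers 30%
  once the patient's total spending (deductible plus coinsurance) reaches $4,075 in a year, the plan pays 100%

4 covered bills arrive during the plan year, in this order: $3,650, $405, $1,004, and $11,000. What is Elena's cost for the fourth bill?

$1,892.30

Claim 1 ($3,650): $950 to deductible, leaving $2,700; coinsurance $2,700 × 30% = $810. Cost to patient: $1,760. OOP to date $1,760.
Claim 2 ($405): deductible already satisfied, so patient's share is 30% × $405 = $121.50. Patient owes $121.50 (running OOP $1,881.50).
Claim 3 ($1,004): deductible met; 30% of $1,004 = $301.20. Patient pays $301.20; OOP now $2,182.70.
Claim 4 ($11,000): deductible already satisfied, so patient's share is 30% × $11,000 = $3,300. That would push OOP to $5,482.70, over the $4,075 cap, so patient pays $4,075 − $2,182.70 = $1,892.30.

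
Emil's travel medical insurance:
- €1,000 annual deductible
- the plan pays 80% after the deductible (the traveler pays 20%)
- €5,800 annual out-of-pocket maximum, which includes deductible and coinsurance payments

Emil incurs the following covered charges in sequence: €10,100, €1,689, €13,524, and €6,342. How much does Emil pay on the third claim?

Claim 1 (€10,100): €1,000 to deductible, leaving €9,100; traveler's 20% is €1,820. Traveler owes €2,820 (running OOP €2,820).
Claim 2 (€1,689): deductible already satisfied, so traveler's share is 20% × €1,689 = €337.80. Traveler owes €337.80 (running OOP €3,157.80).
Claim 3 (€13,524): deductible already satisfied, so traveler's share is 20% × €13,524 = €2,704.80. That would push OOP to €5,862.60, over the €5,800 cap, so traveler pays €5,800 − €3,157.80 = €2,642.20.

€2,642.20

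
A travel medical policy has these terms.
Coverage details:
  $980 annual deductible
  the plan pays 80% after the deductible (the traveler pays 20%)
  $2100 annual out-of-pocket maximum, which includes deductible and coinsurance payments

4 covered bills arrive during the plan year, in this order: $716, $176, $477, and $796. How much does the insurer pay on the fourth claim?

Claim 1 ($716): fully absorbed by the deductible. Cost to traveler: $716. OOP to date $716. Plan pays $716 − $716 = $0.
Claim 2 ($176): entire amount goes to the deductible. Cost to traveler: $176. OOP to date $892. Insurer: $176 − $176 = $0.
Claim 3 ($477): $88 to deductible, leaving $389; coinsurance $389 × 20% = $77.80. Traveler owes $165.80 (running OOP $1057.80). Insurer: $477 − $165.80 = $311.20.
Claim 4 ($796): 20% coinsurance on $796 = $159.20. Cost to traveler: $159.20. OOP to date $1217. Insurer: $796 − $159.20 = $636.80.

$636.80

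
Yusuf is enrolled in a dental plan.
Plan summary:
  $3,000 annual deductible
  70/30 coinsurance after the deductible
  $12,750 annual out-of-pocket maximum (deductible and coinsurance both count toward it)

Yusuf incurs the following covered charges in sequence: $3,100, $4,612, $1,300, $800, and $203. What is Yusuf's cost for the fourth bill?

#1 ($3,100): deductible takes $3,000, $100 remains; coinsurance $100 × 30% = $30. Patient owes $3,030 (running OOP $3,030).
#2 ($4,612): deductible already satisfied, so patient's share is 30% × $4,612 = $1,383.60. Patient pays $1,383.60; OOP now $4,413.60.
#3 ($1,300): 30% coinsurance on $1,300 = $390. Patient owes $390 (running OOP $4,803.60).
#4 ($800): deductible met; 30% of $800 = $240. Cost to patient: $240. OOP to date $5,043.60.

$240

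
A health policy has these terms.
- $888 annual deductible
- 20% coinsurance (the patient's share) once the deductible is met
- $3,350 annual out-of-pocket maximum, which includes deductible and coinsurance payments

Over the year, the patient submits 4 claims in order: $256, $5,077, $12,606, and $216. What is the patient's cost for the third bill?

$1,573

Claim 1 — $256: fully absorbed by the deductible. Patient owes $256 (running OOP $256).
Claim 2 — $5,077: deductible takes $632, $4,445 remains; patient's 20% is $889. Patient owes $1,521 (running OOP $1,777).
Claim 3 — $12,606: deductible already satisfied, so patient's share is 20% × $12,606 = $2,521.20. That would push OOP to $4,298.20, over the $3,350 cap, so patient pays $3,350 − $1,777 = $1,573.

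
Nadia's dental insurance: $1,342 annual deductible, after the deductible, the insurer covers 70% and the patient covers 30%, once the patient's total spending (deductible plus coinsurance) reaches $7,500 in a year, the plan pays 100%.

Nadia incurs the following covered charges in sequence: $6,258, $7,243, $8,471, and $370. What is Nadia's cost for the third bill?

$2,510.30

#1 ($6,258): deductible takes $1,342, $4,916 remains; 30% of $4,916 = $1,474.80. Patient owes $2,816.80 (running OOP $2,816.80).
#2 ($7,243): deductible already satisfied, so patient's share is 30% × $7,243 = $2,172.90. Cost to patient: $2,172.90. OOP to date $4,989.70.
#3 ($8,471): deductible already satisfied, so patient's share is 30% × $8,471 = $2,541.30. OOP would hit $7,531 > $7,500, so the cap limits the patient to $7,500 − $4,989.70 = $2,510.30.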